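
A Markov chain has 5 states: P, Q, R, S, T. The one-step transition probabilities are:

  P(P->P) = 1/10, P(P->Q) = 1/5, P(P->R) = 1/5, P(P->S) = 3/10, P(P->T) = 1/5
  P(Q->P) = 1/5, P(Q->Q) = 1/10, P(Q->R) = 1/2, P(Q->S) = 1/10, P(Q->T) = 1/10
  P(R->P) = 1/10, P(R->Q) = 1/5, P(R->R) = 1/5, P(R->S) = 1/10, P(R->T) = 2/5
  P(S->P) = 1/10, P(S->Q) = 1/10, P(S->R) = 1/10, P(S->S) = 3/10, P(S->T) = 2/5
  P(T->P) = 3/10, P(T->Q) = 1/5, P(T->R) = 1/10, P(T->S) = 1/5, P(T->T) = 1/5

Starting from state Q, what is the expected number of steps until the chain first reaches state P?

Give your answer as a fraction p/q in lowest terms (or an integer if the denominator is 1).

Answer: 10050/1843

Derivation:
Let h_i = expected steps to first reach P from state i.
Boundary: h_P = 0.
First-step equations for the other states:
  h_Q = 1 + 1/5*h_P + 1/10*h_Q + 1/2*h_R + 1/10*h_S + 1/10*h_T
  h_R = 1 + 1/10*h_P + 1/5*h_Q + 1/5*h_R + 1/10*h_S + 2/5*h_T
  h_S = 1 + 1/10*h_P + 1/10*h_Q + 1/10*h_R + 3/10*h_S + 2/5*h_T
  h_T = 1 + 3/10*h_P + 1/5*h_Q + 1/10*h_R + 1/5*h_S + 1/5*h_T

Substituting h_P = 0 and rearranging gives the linear system (I - Q) h = 1:
  [9/10, -1/2, -1/10, -1/10] . (h_Q, h_R, h_S, h_T) = 1
  [-1/5, 4/5, -1/10, -2/5] . (h_Q, h_R, h_S, h_T) = 1
  [-1/10, -1/10, 7/10, -2/5] . (h_Q, h_R, h_S, h_T) = 1
  [-1/5, -1/10, -1/5, 4/5] . (h_Q, h_R, h_S, h_T) = 1

Solving yields:
  h_Q = 10050/1843
  h_R = 10530/1843
  h_S = 10590/1843
  h_T = 8780/1843

Starting state is Q, so the expected hitting time is h_Q = 10050/1843.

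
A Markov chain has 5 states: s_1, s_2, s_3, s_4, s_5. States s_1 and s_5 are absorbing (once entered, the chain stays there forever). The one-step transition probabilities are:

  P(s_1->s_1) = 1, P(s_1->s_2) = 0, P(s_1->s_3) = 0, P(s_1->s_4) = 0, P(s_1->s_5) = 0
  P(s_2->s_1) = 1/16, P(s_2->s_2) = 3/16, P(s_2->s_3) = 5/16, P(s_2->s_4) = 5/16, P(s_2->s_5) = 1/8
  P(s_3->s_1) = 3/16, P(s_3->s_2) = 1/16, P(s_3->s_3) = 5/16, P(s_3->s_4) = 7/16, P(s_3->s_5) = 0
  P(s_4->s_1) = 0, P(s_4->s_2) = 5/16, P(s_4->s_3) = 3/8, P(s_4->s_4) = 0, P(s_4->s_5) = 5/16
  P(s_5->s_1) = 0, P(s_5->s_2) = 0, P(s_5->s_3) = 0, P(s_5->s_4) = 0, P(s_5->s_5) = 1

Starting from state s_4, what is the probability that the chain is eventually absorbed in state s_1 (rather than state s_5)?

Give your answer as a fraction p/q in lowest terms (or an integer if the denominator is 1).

Let a_i = P(absorbed in s_1 | start in state i).
Boundary conditions: a_s_1 = 1, a_s_5 = 0.
For each transient state i, a_i = sum_j P(i->j) * a_j:
  a_s_2 = 1/16*a_s_1 + 3/16*a_s_2 + 5/16*a_s_3 + 5/16*a_s_4 + 1/8*a_s_5
  a_s_3 = 3/16*a_s_1 + 1/16*a_s_2 + 5/16*a_s_3 + 7/16*a_s_4 + 0*a_s_5
  a_s_4 = 0*a_s_1 + 5/16*a_s_2 + 3/8*a_s_3 + 0*a_s_4 + 5/16*a_s_5

Substituting a_s_1 = 1 and a_s_5 = 0, rearrange to (I - Q) a = r where r[i] = P(i -> s_1):
  [13/16, -5/16, -5/16] . (a_s_2, a_s_3, a_s_4) = 1/16
  [-1/16, 11/16, -7/16] . (a_s_2, a_s_3, a_s_4) = 3/16
  [-5/16, -3/8, 1] . (a_s_2, a_s_3, a_s_4) = 0

Solving yields:
  a_s_2 = 232/591
  a_s_3 = 100/197
  a_s_4 = 185/591

Starting state is s_4, so the absorption probability is a_s_4 = 185/591.

Answer: 185/591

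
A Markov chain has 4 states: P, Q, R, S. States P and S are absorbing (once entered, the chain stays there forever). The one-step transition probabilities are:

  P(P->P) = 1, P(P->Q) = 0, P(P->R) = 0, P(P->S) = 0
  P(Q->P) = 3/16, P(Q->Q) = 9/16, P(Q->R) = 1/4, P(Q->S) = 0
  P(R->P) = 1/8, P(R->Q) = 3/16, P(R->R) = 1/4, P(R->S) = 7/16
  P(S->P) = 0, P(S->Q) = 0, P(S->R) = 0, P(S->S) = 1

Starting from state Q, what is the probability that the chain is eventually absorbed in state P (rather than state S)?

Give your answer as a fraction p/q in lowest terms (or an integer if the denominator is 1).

Let a_i = P(absorbed in P | start in state i).
Boundary conditions: a_P = 1, a_S = 0.
For each transient state i, a_i = sum_j P(i->j) * a_j:
  a_Q = 3/16*a_P + 9/16*a_Q + 1/4*a_R + 0*a_S
  a_R = 1/8*a_P + 3/16*a_Q + 1/4*a_R + 7/16*a_S

Substituting a_P = 1 and a_S = 0, rearrange to (I - Q) a = r where r[i] = P(i -> P):
  [7/16, -1/4] . (a_Q, a_R) = 3/16
  [-3/16, 3/4] . (a_Q, a_R) = 1/8

Solving yields:
  a_Q = 11/18
  a_R = 23/72

Starting state is Q, so the absorption probability is a_Q = 11/18.

Answer: 11/18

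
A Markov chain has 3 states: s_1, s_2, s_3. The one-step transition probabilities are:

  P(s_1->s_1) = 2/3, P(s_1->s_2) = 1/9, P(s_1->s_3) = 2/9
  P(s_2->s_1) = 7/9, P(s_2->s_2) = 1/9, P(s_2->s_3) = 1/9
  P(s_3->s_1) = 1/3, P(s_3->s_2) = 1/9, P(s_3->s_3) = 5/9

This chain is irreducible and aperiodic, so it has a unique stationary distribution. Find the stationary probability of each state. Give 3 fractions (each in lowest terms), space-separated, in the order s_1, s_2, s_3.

The stationary distribution satisfies pi = pi * P, i.e.:
  pi_s_1 = 2/3*pi_s_1 + 7/9*pi_s_2 + 1/3*pi_s_3
  pi_s_2 = 1/9*pi_s_1 + 1/9*pi_s_2 + 1/9*pi_s_3
  pi_s_3 = 2/9*pi_s_1 + 1/9*pi_s_2 + 5/9*pi_s_3
with normalization: pi_s_1 + pi_s_2 + pi_s_3 = 1.

Using the first 2 balance equations plus normalization, the linear system A*pi = b is:
  [-1/3, 7/9, 1/3] . pi = 0
  [1/9, -8/9, 1/9] . pi = 0
  [1, 1, 1] . pi = 1

Solving yields:
  pi_s_1 = 31/54
  pi_s_2 = 1/9
  pi_s_3 = 17/54

Verification (pi * P):
  31/54*2/3 + 1/9*7/9 + 17/54*1/3 = 31/54 = pi_s_1  (ok)
  31/54*1/9 + 1/9*1/9 + 17/54*1/9 = 1/9 = pi_s_2  (ok)
  31/54*2/9 + 1/9*1/9 + 17/54*5/9 = 17/54 = pi_s_3  (ok)

Answer: 31/54 1/9 17/54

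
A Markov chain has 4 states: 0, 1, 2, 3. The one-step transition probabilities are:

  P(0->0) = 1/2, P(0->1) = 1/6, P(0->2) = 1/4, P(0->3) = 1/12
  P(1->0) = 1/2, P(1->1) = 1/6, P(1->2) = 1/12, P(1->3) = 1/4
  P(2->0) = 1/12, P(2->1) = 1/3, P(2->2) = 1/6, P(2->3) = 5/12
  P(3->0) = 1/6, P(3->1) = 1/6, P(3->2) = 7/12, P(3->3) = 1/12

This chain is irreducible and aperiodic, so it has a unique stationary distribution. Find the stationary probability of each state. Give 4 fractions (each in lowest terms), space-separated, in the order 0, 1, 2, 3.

Answer: 69/214 45/214 28/107 22/107

Derivation:
The stationary distribution satisfies pi = pi * P, i.e.:
  pi_0 = 1/2*pi_0 + 1/2*pi_1 + 1/12*pi_2 + 1/6*pi_3
  pi_1 = 1/6*pi_0 + 1/6*pi_1 + 1/3*pi_2 + 1/6*pi_3
  pi_2 = 1/4*pi_0 + 1/12*pi_1 + 1/6*pi_2 + 7/12*pi_3
  pi_3 = 1/12*pi_0 + 1/4*pi_1 + 5/12*pi_2 + 1/12*pi_3
with normalization: pi_0 + pi_1 + pi_2 + pi_3 = 1.

Using the first 3 balance equations plus normalization, the linear system A*pi = b is:
  [-1/2, 1/2, 1/12, 1/6] . pi = 0
  [1/6, -5/6, 1/3, 1/6] . pi = 0
  [1/4, 1/12, -5/6, 7/12] . pi = 0
  [1, 1, 1, 1] . pi = 1

Solving yields:
  pi_0 = 69/214
  pi_1 = 45/214
  pi_2 = 28/107
  pi_3 = 22/107

Verification (pi * P):
  69/214*1/2 + 45/214*1/2 + 28/107*1/12 + 22/107*1/6 = 69/214 = pi_0  (ok)
  69/214*1/6 + 45/214*1/6 + 28/107*1/3 + 22/107*1/6 = 45/214 = pi_1  (ok)
  69/214*1/4 + 45/214*1/12 + 28/107*1/6 + 22/107*7/12 = 28/107 = pi_2  (ok)
  69/214*1/12 + 45/214*1/4 + 28/107*5/12 + 22/107*1/12 = 22/107 = pi_3  (ok)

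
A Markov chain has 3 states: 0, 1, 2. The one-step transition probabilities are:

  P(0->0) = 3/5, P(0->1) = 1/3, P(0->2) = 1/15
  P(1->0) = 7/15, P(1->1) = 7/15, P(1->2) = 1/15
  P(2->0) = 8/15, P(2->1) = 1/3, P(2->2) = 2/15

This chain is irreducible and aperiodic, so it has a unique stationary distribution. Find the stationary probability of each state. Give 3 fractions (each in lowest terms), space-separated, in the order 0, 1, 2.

Answer: 99/182 5/13 1/14

Derivation:
The stationary distribution satisfies pi = pi * P, i.e.:
  pi_0 = 3/5*pi_0 + 7/15*pi_1 + 8/15*pi_2
  pi_1 = 1/3*pi_0 + 7/15*pi_1 + 1/3*pi_2
  pi_2 = 1/15*pi_0 + 1/15*pi_1 + 2/15*pi_2
with normalization: pi_0 + pi_1 + pi_2 = 1.

Using the first 2 balance equations plus normalization, the linear system A*pi = b is:
  [-2/5, 7/15, 8/15] . pi = 0
  [1/3, -8/15, 1/3] . pi = 0
  [1, 1, 1] . pi = 1

Solving yields:
  pi_0 = 99/182
  pi_1 = 5/13
  pi_2 = 1/14

Verification (pi * P):
  99/182*3/5 + 5/13*7/15 + 1/14*8/15 = 99/182 = pi_0  (ok)
  99/182*1/3 + 5/13*7/15 + 1/14*1/3 = 5/13 = pi_1  (ok)
  99/182*1/15 + 5/13*1/15 + 1/14*2/15 = 1/14 = pi_2  (ok)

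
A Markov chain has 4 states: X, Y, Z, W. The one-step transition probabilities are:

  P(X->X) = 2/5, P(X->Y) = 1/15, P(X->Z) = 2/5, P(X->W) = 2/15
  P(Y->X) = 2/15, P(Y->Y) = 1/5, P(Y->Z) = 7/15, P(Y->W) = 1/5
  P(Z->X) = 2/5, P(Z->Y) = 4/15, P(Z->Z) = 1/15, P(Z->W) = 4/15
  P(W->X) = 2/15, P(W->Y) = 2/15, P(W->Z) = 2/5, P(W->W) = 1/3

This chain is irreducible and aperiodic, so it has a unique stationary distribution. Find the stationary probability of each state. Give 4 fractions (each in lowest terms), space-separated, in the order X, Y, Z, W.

Answer: 450/1531 254/1531 472/1531 355/1531

Derivation:
The stationary distribution satisfies pi = pi * P, i.e.:
  pi_X = 2/5*pi_X + 2/15*pi_Y + 2/5*pi_Z + 2/15*pi_W
  pi_Y = 1/15*pi_X + 1/5*pi_Y + 4/15*pi_Z + 2/15*pi_W
  pi_Z = 2/5*pi_X + 7/15*pi_Y + 1/15*pi_Z + 2/5*pi_W
  pi_W = 2/15*pi_X + 1/5*pi_Y + 4/15*pi_Z + 1/3*pi_W
with normalization: pi_X + pi_Y + pi_Z + pi_W = 1.

Using the first 3 balance equations plus normalization, the linear system A*pi = b is:
  [-3/5, 2/15, 2/5, 2/15] . pi = 0
  [1/15, -4/5, 4/15, 2/15] . pi = 0
  [2/5, 7/15, -14/15, 2/5] . pi = 0
  [1, 1, 1, 1] . pi = 1

Solving yields:
  pi_X = 450/1531
  pi_Y = 254/1531
  pi_Z = 472/1531
  pi_W = 355/1531

Verification (pi * P):
  450/1531*2/5 + 254/1531*2/15 + 472/1531*2/5 + 355/1531*2/15 = 450/1531 = pi_X  (ok)
  450/1531*1/15 + 254/1531*1/5 + 472/1531*4/15 + 355/1531*2/15 = 254/1531 = pi_Y  (ok)
  450/1531*2/5 + 254/1531*7/15 + 472/1531*1/15 + 355/1531*2/5 = 472/1531 = pi_Z  (ok)
  450/1531*2/15 + 254/1531*1/5 + 472/1531*4/15 + 355/1531*1/3 = 355/1531 = pi_W  (ok)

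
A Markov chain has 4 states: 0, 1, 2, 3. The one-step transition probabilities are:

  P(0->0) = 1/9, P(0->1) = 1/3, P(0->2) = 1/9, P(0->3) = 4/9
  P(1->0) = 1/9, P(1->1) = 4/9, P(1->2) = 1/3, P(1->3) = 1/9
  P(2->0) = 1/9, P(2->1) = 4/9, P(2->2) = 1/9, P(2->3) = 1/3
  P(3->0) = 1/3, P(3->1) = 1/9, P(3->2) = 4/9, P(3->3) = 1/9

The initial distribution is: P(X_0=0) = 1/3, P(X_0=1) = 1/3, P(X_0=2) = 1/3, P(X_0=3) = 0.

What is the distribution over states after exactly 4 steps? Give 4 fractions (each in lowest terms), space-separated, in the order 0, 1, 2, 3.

Answer: 3223/19683 6859/19683 5323/19683 1426/6561

Derivation:
Propagating the distribution step by step (d_{t+1} = d_t * P):
d_0 = (0=1/3, 1=1/3, 2=1/3, 3=0)
  d_1[0] = 1/3*1/9 + 1/3*1/9 + 1/3*1/9 + 0*1/3 = 1/9
  d_1[1] = 1/3*1/3 + 1/3*4/9 + 1/3*4/9 + 0*1/9 = 11/27
  d_1[2] = 1/3*1/9 + 1/3*1/3 + 1/3*1/9 + 0*4/9 = 5/27
  d_1[3] = 1/3*4/9 + 1/3*1/9 + 1/3*1/3 + 0*1/9 = 8/27
d_1 = (0=1/9, 1=11/27, 2=5/27, 3=8/27)
  d_2[0] = 1/9*1/9 + 11/27*1/9 + 5/27*1/9 + 8/27*1/3 = 43/243
  d_2[1] = 1/9*1/3 + 11/27*4/9 + 5/27*4/9 + 8/27*1/9 = 1/3
  d_2[2] = 1/9*1/9 + 11/27*1/3 + 5/27*1/9 + 8/27*4/9 = 73/243
  d_2[3] = 1/9*4/9 + 11/27*1/9 + 5/27*1/3 + 8/27*1/9 = 46/243
d_2 = (0=43/243, 1=1/3, 2=73/243, 3=46/243)
  d_3[0] = 43/243*1/9 + 1/3*1/9 + 73/243*1/9 + 46/243*1/3 = 335/2187
  d_3[1] = 43/243*1/3 + 1/3*4/9 + 73/243*4/9 + 46/243*1/9 = 791/2187
  d_3[2] = 43/243*1/9 + 1/3*1/3 + 73/243*1/9 + 46/243*4/9 = 181/729
  d_3[3] = 43/243*4/9 + 1/3*1/9 + 73/243*1/3 + 46/243*1/9 = 518/2187
d_3 = (0=335/2187, 1=791/2187, 2=181/729, 3=518/2187)
  d_4[0] = 335/2187*1/9 + 791/2187*1/9 + 181/729*1/9 + 518/2187*1/3 = 3223/19683
  d_4[1] = 335/2187*1/3 + 791/2187*4/9 + 181/729*4/9 + 518/2187*1/9 = 6859/19683
  d_4[2] = 335/2187*1/9 + 791/2187*1/3 + 181/729*1/9 + 518/2187*4/9 = 5323/19683
  d_4[3] = 335/2187*4/9 + 791/2187*1/9 + 181/729*1/3 + 518/2187*1/9 = 1426/6561
d_4 = (0=3223/19683, 1=6859/19683, 2=5323/19683, 3=1426/6561)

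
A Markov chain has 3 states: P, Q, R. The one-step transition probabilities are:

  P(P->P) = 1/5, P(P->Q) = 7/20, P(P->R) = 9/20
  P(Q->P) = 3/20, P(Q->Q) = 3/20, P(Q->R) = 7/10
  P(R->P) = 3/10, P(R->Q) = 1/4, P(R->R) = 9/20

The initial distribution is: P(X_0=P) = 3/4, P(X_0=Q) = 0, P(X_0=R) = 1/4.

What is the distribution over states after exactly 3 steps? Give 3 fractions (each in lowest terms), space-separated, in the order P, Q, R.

Answer: 1929/8000 1991/8000 51/100

Derivation:
Propagating the distribution step by step (d_{t+1} = d_t * P):
d_0 = (P=3/4, Q=0, R=1/4)
  d_1[P] = 3/4*1/5 + 0*3/20 + 1/4*3/10 = 9/40
  d_1[Q] = 3/4*7/20 + 0*3/20 + 1/4*1/4 = 13/40
  d_1[R] = 3/4*9/20 + 0*7/10 + 1/4*9/20 = 9/20
d_1 = (P=9/40, Q=13/40, R=9/20)
  d_2[P] = 9/40*1/5 + 13/40*3/20 + 9/20*3/10 = 183/800
  d_2[Q] = 9/40*7/20 + 13/40*3/20 + 9/20*1/4 = 6/25
  d_2[R] = 9/40*9/20 + 13/40*7/10 + 9/20*9/20 = 17/32
d_2 = (P=183/800, Q=6/25, R=17/32)
  d_3[P] = 183/800*1/5 + 6/25*3/20 + 17/32*3/10 = 1929/8000
  d_3[Q] = 183/800*7/20 + 6/25*3/20 + 17/32*1/4 = 1991/8000
  d_3[R] = 183/800*9/20 + 6/25*7/10 + 17/32*9/20 = 51/100
d_3 = (P=1929/8000, Q=1991/8000, R=51/100)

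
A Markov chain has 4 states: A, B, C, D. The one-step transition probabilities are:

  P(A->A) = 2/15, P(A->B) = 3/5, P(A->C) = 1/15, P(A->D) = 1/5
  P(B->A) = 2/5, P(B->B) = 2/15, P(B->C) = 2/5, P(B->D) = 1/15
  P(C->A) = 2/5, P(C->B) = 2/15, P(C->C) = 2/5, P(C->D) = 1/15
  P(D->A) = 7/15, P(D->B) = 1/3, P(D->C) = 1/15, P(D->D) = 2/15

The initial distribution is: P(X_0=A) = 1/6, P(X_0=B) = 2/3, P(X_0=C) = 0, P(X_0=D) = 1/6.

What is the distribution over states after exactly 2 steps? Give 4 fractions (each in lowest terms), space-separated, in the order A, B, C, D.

Propagating the distribution step by step (d_{t+1} = d_t * P):
d_0 = (A=1/6, B=2/3, C=0, D=1/6)
  d_1[A] = 1/6*2/15 + 2/3*2/5 + 0*2/5 + 1/6*7/15 = 11/30
  d_1[B] = 1/6*3/5 + 2/3*2/15 + 0*2/15 + 1/6*1/3 = 11/45
  d_1[C] = 1/6*1/15 + 2/3*2/5 + 0*2/5 + 1/6*1/15 = 13/45
  d_1[D] = 1/6*1/5 + 2/3*1/15 + 0*1/15 + 1/6*2/15 = 1/10
d_1 = (A=11/30, B=11/45, C=13/45, D=1/10)
  d_2[A] = 11/30*2/15 + 11/45*2/5 + 13/45*2/5 + 1/10*7/15 = 139/450
  d_2[B] = 11/30*3/5 + 11/45*2/15 + 13/45*2/15 + 1/10*1/3 = 73/225
  d_2[C] = 11/30*1/15 + 11/45*2/5 + 13/45*2/5 + 1/10*1/15 = 11/45
  d_2[D] = 11/30*1/5 + 11/45*1/15 + 13/45*1/15 + 1/10*2/15 = 11/90
d_2 = (A=139/450, B=73/225, C=11/45, D=11/90)

Answer: 139/450 73/225 11/45 11/90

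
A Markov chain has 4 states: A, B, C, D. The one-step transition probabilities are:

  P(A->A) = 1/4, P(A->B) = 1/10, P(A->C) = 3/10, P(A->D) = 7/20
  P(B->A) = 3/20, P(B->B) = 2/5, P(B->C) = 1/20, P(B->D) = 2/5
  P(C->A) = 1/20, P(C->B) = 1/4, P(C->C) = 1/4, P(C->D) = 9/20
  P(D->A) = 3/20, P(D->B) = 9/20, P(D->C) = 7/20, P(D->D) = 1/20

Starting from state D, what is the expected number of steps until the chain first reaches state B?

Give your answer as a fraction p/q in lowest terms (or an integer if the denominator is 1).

Answer: 788/269

Derivation:
Let h_i = expected steps to first reach B from state i.
Boundary: h_B = 0.
First-step equations for the other states:
  h_A = 1 + 1/4*h_A + 1/10*h_B + 3/10*h_C + 7/20*h_D
  h_C = 1 + 1/20*h_A + 1/4*h_B + 1/4*h_C + 9/20*h_D
  h_D = 1 + 3/20*h_A + 9/20*h_B + 7/20*h_C + 1/20*h_D

Substituting h_B = 0 and rearranging gives the linear system (I - Q) h = 1:
  [3/4, -3/10, -7/20] . (h_A, h_C, h_D) = 1
  [-1/20, 3/4, -9/20] . (h_A, h_C, h_D) = 1
  [-3/20, -7/20, 19/20] . (h_A, h_C, h_D) = 1

Solving yields:
  h_A = 1088/269
  h_C = 904/269
  h_D = 788/269

Starting state is D, so the expected hitting time is h_D = 788/269.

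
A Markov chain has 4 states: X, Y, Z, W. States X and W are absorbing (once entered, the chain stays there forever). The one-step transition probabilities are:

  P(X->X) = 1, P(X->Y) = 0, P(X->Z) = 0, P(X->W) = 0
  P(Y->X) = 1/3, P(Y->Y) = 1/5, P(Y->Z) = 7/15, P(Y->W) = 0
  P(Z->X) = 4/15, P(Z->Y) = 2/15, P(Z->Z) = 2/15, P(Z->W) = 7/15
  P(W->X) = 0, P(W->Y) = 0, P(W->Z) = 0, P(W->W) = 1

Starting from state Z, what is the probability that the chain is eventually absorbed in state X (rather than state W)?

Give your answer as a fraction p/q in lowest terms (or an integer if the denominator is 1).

Let a_i = P(absorbed in X | start in state i).
Boundary conditions: a_X = 1, a_W = 0.
For each transient state i, a_i = sum_j P(i->j) * a_j:
  a_Y = 1/3*a_X + 1/5*a_Y + 7/15*a_Z + 0*a_W
  a_Z = 4/15*a_X + 2/15*a_Y + 2/15*a_Z + 7/15*a_W

Substituting a_X = 1 and a_W = 0, rearrange to (I - Q) a = r where r[i] = P(i -> X):
  [4/5, -7/15] . (a_Y, a_Z) = 1/3
  [-2/15, 13/15] . (a_Y, a_Z) = 4/15

Solving yields:
  a_Y = 93/142
  a_Z = 29/71

Starting state is Z, so the absorption probability is a_Z = 29/71.

Answer: 29/71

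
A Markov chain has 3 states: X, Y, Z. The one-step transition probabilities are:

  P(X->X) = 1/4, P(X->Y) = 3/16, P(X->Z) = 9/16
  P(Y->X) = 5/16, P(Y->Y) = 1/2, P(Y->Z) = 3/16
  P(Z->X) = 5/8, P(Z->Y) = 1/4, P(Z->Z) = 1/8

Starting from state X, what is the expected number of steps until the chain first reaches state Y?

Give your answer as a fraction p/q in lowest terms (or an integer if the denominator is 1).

Let h_i = expected steps to first reach Y from state i.
Boundary: h_Y = 0.
First-step equations for the other states:
  h_X = 1 + 1/4*h_X + 3/16*h_Y + 9/16*h_Z
  h_Z = 1 + 5/8*h_X + 1/4*h_Y + 1/8*h_Z

Substituting h_Y = 0 and rearranging gives the linear system (I - Q) h = 1:
  [3/4, -9/16] . (h_X, h_Z) = 1
  [-5/8, 7/8] . (h_X, h_Z) = 1

Solving yields:
  h_X = 184/39
  h_Z = 176/39

Starting state is X, so the expected hitting time is h_X = 184/39.

Answer: 184/39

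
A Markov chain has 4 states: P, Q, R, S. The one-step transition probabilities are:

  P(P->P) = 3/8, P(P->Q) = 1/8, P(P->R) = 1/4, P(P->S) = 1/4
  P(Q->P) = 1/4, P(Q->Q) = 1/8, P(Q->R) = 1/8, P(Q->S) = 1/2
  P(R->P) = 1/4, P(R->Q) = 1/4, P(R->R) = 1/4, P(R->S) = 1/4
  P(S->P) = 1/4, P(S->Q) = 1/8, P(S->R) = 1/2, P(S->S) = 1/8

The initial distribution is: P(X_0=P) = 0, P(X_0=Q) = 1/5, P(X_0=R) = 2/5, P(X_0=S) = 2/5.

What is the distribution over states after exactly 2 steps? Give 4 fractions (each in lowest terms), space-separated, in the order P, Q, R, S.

Answer: 9/32 53/320 93/320 21/80

Derivation:
Propagating the distribution step by step (d_{t+1} = d_t * P):
d_0 = (P=0, Q=1/5, R=2/5, S=2/5)
  d_1[P] = 0*3/8 + 1/5*1/4 + 2/5*1/4 + 2/5*1/4 = 1/4
  d_1[Q] = 0*1/8 + 1/5*1/8 + 2/5*1/4 + 2/5*1/8 = 7/40
  d_1[R] = 0*1/4 + 1/5*1/8 + 2/5*1/4 + 2/5*1/2 = 13/40
  d_1[S] = 0*1/4 + 1/5*1/2 + 2/5*1/4 + 2/5*1/8 = 1/4
d_1 = (P=1/4, Q=7/40, R=13/40, S=1/4)
  d_2[P] = 1/4*3/8 + 7/40*1/4 + 13/40*1/4 + 1/4*1/4 = 9/32
  d_2[Q] = 1/4*1/8 + 7/40*1/8 + 13/40*1/4 + 1/4*1/8 = 53/320
  d_2[R] = 1/4*1/4 + 7/40*1/8 + 13/40*1/4 + 1/4*1/2 = 93/320
  d_2[S] = 1/4*1/4 + 7/40*1/2 + 13/40*1/4 + 1/4*1/8 = 21/80
d_2 = (P=9/32, Q=53/320, R=93/320, S=21/80)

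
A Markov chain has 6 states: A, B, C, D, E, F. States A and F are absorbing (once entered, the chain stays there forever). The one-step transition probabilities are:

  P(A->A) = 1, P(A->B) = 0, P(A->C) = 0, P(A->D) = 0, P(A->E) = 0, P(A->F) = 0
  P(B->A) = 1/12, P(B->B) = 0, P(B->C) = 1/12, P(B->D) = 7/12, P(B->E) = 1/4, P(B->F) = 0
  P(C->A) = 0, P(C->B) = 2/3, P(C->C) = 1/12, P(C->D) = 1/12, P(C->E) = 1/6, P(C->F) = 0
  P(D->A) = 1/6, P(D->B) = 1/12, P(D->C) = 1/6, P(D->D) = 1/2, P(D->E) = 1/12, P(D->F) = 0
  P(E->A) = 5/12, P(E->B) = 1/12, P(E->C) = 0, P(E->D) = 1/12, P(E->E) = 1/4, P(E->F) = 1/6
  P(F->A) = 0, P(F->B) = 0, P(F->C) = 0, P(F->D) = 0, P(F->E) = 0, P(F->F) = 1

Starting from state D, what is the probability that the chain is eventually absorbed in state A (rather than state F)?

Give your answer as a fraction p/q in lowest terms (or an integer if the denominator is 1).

Answer: 739/841

Derivation:
Let a_i = P(absorbed in A | start in state i).
Boundary conditions: a_A = 1, a_F = 0.
For each transient state i, a_i = sum_j P(i->j) * a_j:
  a_B = 1/12*a_A + 0*a_B + 1/12*a_C + 7/12*a_D + 1/4*a_E + 0*a_F
  a_C = 0*a_A + 2/3*a_B + 1/12*a_C + 1/12*a_D + 1/6*a_E + 0*a_F
  a_D = 1/6*a_A + 1/12*a_B + 1/6*a_C + 1/2*a_D + 1/12*a_E + 0*a_F
  a_E = 5/12*a_A + 1/12*a_B + 0*a_C + 1/12*a_D + 1/4*a_E + 1/6*a_F

Substituting a_A = 1 and a_F = 0, rearrange to (I - Q) a = r where r[i] = P(i -> A):
  [1, -1/12, -7/12, -1/4] . (a_B, a_C, a_D, a_E) = 1/12
  [-2/3, 11/12, -1/12, -1/6] . (a_B, a_C, a_D, a_E) = 0
  [-1/12, -1/6, 1/2, -1/12] . (a_B, a_C, a_D, a_E) = 1/6
  [-1/12, 0, -1/12, 3/4] . (a_B, a_C, a_D, a_E) = 5/12

Solving yields:
  a_B = 717/841
  a_C = 703/841
  a_D = 739/841
  a_E = 629/841

Starting state is D, so the absorption probability is a_D = 739/841.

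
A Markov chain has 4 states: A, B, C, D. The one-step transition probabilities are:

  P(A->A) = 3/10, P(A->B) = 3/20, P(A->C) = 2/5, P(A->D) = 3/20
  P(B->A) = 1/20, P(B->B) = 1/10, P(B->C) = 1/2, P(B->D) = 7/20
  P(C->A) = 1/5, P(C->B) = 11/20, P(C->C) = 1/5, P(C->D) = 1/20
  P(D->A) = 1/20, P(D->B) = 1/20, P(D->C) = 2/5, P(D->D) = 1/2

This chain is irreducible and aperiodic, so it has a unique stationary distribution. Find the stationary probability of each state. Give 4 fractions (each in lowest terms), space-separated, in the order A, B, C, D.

The stationary distribution satisfies pi = pi * P, i.e.:
  pi_A = 3/10*pi_A + 1/20*pi_B + 1/5*pi_C + 1/20*pi_D
  pi_B = 3/20*pi_A + 1/10*pi_B + 11/20*pi_C + 1/20*pi_D
  pi_C = 2/5*pi_A + 1/2*pi_B + 1/5*pi_C + 2/5*pi_D
  pi_D = 3/20*pi_A + 7/20*pi_B + 1/20*pi_C + 1/2*pi_D
with normalization: pi_A + pi_B + pi_C + pi_D = 1.

Using the first 3 balance equations plus normalization, the linear system A*pi = b is:
  [-7/10, 1/20, 1/5, 1/20] . pi = 0
  [3/20, -9/10, 11/20, 1/20] . pi = 0
  [2/5, 1/2, -4/5, 2/5] . pi = 0
  [1, 1, 1, 1] . pi = 1

Solving yields:
  pi_A = 449/3264
  pi_B = 69/272
  pi_C = 1157/3264
  pi_D = 415/1632

Verification (pi * P):
  449/3264*3/10 + 69/272*1/20 + 1157/3264*1/5 + 415/1632*1/20 = 449/3264 = pi_A  (ok)
  449/3264*3/20 + 69/272*1/10 + 1157/3264*11/20 + 415/1632*1/20 = 69/272 = pi_B  (ok)
  449/3264*2/5 + 69/272*1/2 + 1157/3264*1/5 + 415/1632*2/5 = 1157/3264 = pi_C  (ok)
  449/3264*3/20 + 69/272*7/20 + 1157/3264*1/20 + 415/1632*1/2 = 415/1632 = pi_D  (ok)

Answer: 449/3264 69/272 1157/3264 415/1632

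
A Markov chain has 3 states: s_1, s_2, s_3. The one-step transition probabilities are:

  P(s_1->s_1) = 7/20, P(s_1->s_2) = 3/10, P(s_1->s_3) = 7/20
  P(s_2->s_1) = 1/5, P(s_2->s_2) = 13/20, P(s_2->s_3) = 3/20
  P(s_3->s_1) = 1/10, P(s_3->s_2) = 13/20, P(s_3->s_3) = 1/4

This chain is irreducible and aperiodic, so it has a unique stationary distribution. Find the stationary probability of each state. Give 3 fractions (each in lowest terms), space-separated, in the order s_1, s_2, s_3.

Answer: 33/157 181/314 67/314

Derivation:
The stationary distribution satisfies pi = pi * P, i.e.:
  pi_s_1 = 7/20*pi_s_1 + 1/5*pi_s_2 + 1/10*pi_s_3
  pi_s_2 = 3/10*pi_s_1 + 13/20*pi_s_2 + 13/20*pi_s_3
  pi_s_3 = 7/20*pi_s_1 + 3/20*pi_s_2 + 1/4*pi_s_3
with normalization: pi_s_1 + pi_s_2 + pi_s_3 = 1.

Using the first 2 balance equations plus normalization, the linear system A*pi = b is:
  [-13/20, 1/5, 1/10] . pi = 0
  [3/10, -7/20, 13/20] . pi = 0
  [1, 1, 1] . pi = 1

Solving yields:
  pi_s_1 = 33/157
  pi_s_2 = 181/314
  pi_s_3 = 67/314

Verification (pi * P):
  33/157*7/20 + 181/314*1/5 + 67/314*1/10 = 33/157 = pi_s_1  (ok)
  33/157*3/10 + 181/314*13/20 + 67/314*13/20 = 181/314 = pi_s_2  (ok)
  33/157*7/20 + 181/314*3/20 + 67/314*1/4 = 67/314 = pi_s_3  (ok)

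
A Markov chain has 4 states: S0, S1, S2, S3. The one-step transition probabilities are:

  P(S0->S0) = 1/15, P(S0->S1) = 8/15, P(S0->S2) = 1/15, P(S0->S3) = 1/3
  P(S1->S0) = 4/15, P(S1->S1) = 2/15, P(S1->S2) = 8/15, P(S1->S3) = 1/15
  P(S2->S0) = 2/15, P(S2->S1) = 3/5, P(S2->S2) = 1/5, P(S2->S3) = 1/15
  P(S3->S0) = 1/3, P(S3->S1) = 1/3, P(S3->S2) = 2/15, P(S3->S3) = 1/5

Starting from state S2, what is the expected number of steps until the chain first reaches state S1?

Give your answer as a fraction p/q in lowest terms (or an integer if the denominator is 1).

Let h_i = expected steps to first reach S1 from state i.
Boundary: h_S1 = 0.
First-step equations for the other states:
  h_S0 = 1 + 1/15*h_S0 + 8/15*h_S1 + 1/15*h_S2 + 1/3*h_S3
  h_S2 = 1 + 2/15*h_S0 + 3/5*h_S1 + 1/5*h_S2 + 1/15*h_S3
  h_S3 = 1 + 1/3*h_S0 + 1/3*h_S1 + 2/15*h_S2 + 1/5*h_S3

Substituting h_S1 = 0 and rearranging gives the linear system (I - Q) h = 1:
  [14/15, -1/15, -1/3] . (h_S0, h_S2, h_S3) = 1
  [-2/15, 4/5, -1/15] . (h_S0, h_S2, h_S3) = 1
  [-1/3, -2/15, 4/5] . (h_S0, h_S2, h_S3) = 1

Solving yields:
  h_S0 = 3375/1639
  h_S2 = 2940/1639
  h_S3 = 3945/1639

Starting state is S2, so the expected hitting time is h_S2 = 2940/1639.

Answer: 2940/1639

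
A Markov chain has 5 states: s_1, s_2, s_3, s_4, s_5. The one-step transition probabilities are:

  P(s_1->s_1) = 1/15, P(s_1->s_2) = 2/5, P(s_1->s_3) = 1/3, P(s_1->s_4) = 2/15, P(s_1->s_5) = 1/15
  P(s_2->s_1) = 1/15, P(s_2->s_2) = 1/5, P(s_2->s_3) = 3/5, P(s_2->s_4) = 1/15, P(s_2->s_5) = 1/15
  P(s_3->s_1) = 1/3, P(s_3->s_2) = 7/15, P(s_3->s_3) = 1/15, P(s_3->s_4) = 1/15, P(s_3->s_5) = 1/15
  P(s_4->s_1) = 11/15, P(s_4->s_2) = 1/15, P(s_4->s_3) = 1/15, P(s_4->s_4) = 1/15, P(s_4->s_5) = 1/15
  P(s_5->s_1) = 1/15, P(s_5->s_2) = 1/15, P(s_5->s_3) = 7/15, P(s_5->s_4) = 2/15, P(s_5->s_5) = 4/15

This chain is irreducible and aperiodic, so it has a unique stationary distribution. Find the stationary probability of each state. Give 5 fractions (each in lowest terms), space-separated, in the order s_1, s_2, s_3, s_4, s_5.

The stationary distribution satisfies pi = pi * P, i.e.:
  pi_s_1 = 1/15*pi_s_1 + 1/15*pi_s_2 + 1/3*pi_s_3 + 11/15*pi_s_4 + 1/15*pi_s_5
  pi_s_2 = 2/5*pi_s_1 + 1/5*pi_s_2 + 7/15*pi_s_3 + 1/15*pi_s_4 + 1/15*pi_s_5
  pi_s_3 = 1/3*pi_s_1 + 3/5*pi_s_2 + 1/15*pi_s_3 + 1/15*pi_s_4 + 7/15*pi_s_5
  pi_s_4 = 2/15*pi_s_1 + 1/15*pi_s_2 + 1/15*pi_s_3 + 1/15*pi_s_4 + 2/15*pi_s_5
  pi_s_5 = 1/15*pi_s_1 + 1/15*pi_s_2 + 1/15*pi_s_3 + 1/15*pi_s_4 + 4/15*pi_s_5
with normalization: pi_s_1 + pi_s_2 + pi_s_3 + pi_s_4 + pi_s_5 = 1.

Using the first 4 balance equations plus normalization, the linear system A*pi = b is:
  [-14/15, 1/15, 1/3, 11/15, 1/15] . pi = 0
  [2/5, -4/5, 7/15, 1/15, 1/15] . pi = 0
  [1/3, 3/5, -14/15, 1/15, 7/15] . pi = 0
  [2/15, 1/15, 1/15, -14/15, 2/15] . pi = 0
  [1, 1, 1, 1, 1] . pi = 1

Solving yields:
  pi_s_1 = 2179/10434
  pi_s_2 = 1057/3478
  pi_s_3 = 9947/31302
  pi_s_4 = 5393/62604
  pi_s_5 = 1/12

Verification (pi * P):
  2179/10434*1/15 + 1057/3478*1/15 + 9947/31302*1/3 + 5393/62604*11/15 + 1/12*1/15 = 2179/10434 = pi_s_1  (ok)
  2179/10434*2/5 + 1057/3478*1/5 + 9947/31302*7/15 + 5393/62604*1/15 + 1/12*1/15 = 1057/3478 = pi_s_2  (ok)
  2179/10434*1/3 + 1057/3478*3/5 + 9947/31302*1/15 + 5393/62604*1/15 + 1/12*7/15 = 9947/31302 = pi_s_3  (ok)
  2179/10434*2/15 + 1057/3478*1/15 + 9947/31302*1/15 + 5393/62604*1/15 + 1/12*2/15 = 5393/62604 = pi_s_4  (ok)
  2179/10434*1/15 + 1057/3478*1/15 + 9947/31302*1/15 + 5393/62604*1/15 + 1/12*4/15 = 1/12 = pi_s_5  (ok)

Answer: 2179/10434 1057/3478 9947/31302 5393/62604 1/12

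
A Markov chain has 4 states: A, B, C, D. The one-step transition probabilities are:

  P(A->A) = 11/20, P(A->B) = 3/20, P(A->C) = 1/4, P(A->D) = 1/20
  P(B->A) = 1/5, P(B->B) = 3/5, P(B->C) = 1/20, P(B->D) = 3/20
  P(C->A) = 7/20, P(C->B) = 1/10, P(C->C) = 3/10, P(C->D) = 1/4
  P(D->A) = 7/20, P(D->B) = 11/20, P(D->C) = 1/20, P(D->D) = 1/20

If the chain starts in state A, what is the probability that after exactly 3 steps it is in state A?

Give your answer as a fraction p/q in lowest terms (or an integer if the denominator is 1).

Answer: 323/800

Derivation:
Computing P^3 by repeated multiplication:
P^1 =
  A: [11/20, 3/20, 1/4, 1/20]
  B: [1/5, 3/5, 1/20, 3/20]
  C: [7/20, 1/10, 3/10, 1/4]
  D: [7/20, 11/20, 1/20, 1/20]
P^2 =
  A: [7/16, 9/40, 89/400, 23/200]
  B: [3/10, 191/400, 41/400, 3/25]
  C: [81/200, 7/25, 39/200, 3/25]
  D: [27/80, 83/200, 53/400, 23/200]
P^3 =
  A: [323/800, 2289/8000, 309/1600, 117/1000]
  B: [2707/8000, 1631/4000, 217/1600, 473/4000]
  C: [389/1000, 1257/4000, 719/4000, 117/1000]
  D: [1421/4000, 3009/8000, 241/1600, 59/500]

(P^3)[A -> A] = 323/800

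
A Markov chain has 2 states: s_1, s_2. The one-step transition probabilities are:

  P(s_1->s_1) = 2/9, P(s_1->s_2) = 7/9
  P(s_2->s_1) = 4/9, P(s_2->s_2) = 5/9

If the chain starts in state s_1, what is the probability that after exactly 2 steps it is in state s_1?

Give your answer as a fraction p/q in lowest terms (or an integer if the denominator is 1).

Answer: 32/81

Derivation:
Computing P^2 by repeated multiplication:
P^1 =
  s_1: [2/9, 7/9]
  s_2: [4/9, 5/9]
P^2 =
  s_1: [32/81, 49/81]
  s_2: [28/81, 53/81]

(P^2)[s_1 -> s_1] = 32/81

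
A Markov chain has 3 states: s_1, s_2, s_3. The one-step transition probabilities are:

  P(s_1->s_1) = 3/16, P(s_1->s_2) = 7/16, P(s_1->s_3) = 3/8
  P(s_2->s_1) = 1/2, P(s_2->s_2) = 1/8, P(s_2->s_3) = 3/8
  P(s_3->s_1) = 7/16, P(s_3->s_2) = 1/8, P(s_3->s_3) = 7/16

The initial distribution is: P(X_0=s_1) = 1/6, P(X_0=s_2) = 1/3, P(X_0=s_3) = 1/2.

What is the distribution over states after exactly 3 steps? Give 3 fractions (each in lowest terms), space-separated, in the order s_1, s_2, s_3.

Propagating the distribution step by step (d_{t+1} = d_t * P):
d_0 = (s_1=1/6, s_2=1/3, s_3=1/2)
  d_1[s_1] = 1/6*3/16 + 1/3*1/2 + 1/2*7/16 = 5/12
  d_1[s_2] = 1/6*7/16 + 1/3*1/8 + 1/2*1/8 = 17/96
  d_1[s_3] = 1/6*3/8 + 1/3*3/8 + 1/2*7/16 = 13/32
d_1 = (s_1=5/12, s_2=17/96, s_3=13/32)
  d_2[s_1] = 5/12*3/16 + 17/96*1/2 + 13/32*7/16 = 529/1536
  d_2[s_2] = 5/12*7/16 + 17/96*1/8 + 13/32*1/8 = 49/192
  d_2[s_3] = 5/12*3/8 + 17/96*3/8 + 13/32*7/16 = 205/512
d_2 = (s_1=529/1536, s_2=49/192, s_3=205/512)
  d_3[s_1] = 529/1536*3/16 + 49/192*1/2 + 205/512*7/16 = 2257/6144
  d_3[s_2] = 529/1536*7/16 + 49/192*1/8 + 205/512*1/8 = 5717/24576
  d_3[s_3] = 529/1536*3/8 + 49/192*3/8 + 205/512*7/16 = 3277/8192
d_3 = (s_1=2257/6144, s_2=5717/24576, s_3=3277/8192)

Answer: 2257/6144 5717/24576 3277/8192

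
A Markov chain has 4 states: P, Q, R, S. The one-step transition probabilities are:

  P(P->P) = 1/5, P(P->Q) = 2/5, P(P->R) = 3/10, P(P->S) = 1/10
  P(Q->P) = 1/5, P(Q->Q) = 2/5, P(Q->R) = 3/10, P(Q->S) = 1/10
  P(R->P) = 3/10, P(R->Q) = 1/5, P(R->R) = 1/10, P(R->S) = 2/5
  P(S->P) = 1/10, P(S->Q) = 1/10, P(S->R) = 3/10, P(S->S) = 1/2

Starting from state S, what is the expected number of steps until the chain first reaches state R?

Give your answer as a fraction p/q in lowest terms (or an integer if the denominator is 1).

Answer: 10/3

Derivation:
Let h_i = expected steps to first reach R from state i.
Boundary: h_R = 0.
First-step equations for the other states:
  h_P = 1 + 1/5*h_P + 2/5*h_Q + 3/10*h_R + 1/10*h_S
  h_Q = 1 + 1/5*h_P + 2/5*h_Q + 3/10*h_R + 1/10*h_S
  h_S = 1 + 1/10*h_P + 1/10*h_Q + 3/10*h_R + 1/2*h_S

Substituting h_R = 0 and rearranging gives the linear system (I - Q) h = 1:
  [4/5, -2/5, -1/10] . (h_P, h_Q, h_S) = 1
  [-1/5, 3/5, -1/10] . (h_P, h_Q, h_S) = 1
  [-1/10, -1/10, 1/2] . (h_P, h_Q, h_S) = 1

Solving yields:
  h_P = 10/3
  h_Q = 10/3
  h_S = 10/3

Starting state is S, so the expected hitting time is h_S = 10/3.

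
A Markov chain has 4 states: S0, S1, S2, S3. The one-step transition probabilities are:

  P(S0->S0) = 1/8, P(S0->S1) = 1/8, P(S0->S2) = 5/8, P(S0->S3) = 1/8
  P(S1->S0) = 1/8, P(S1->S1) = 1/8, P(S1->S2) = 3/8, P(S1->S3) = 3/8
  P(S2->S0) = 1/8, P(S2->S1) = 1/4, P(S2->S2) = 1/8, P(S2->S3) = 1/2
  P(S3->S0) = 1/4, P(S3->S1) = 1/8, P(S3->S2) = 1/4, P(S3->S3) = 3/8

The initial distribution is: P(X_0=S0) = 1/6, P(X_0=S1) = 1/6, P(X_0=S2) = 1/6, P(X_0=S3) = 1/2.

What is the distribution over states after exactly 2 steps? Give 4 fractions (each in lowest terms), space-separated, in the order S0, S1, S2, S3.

Answer: 65/384 21/128 115/384 47/128

Derivation:
Propagating the distribution step by step (d_{t+1} = d_t * P):
d_0 = (S0=1/6, S1=1/6, S2=1/6, S3=1/2)
  d_1[S0] = 1/6*1/8 + 1/6*1/8 + 1/6*1/8 + 1/2*1/4 = 3/16
  d_1[S1] = 1/6*1/8 + 1/6*1/8 + 1/6*1/4 + 1/2*1/8 = 7/48
  d_1[S2] = 1/6*5/8 + 1/6*3/8 + 1/6*1/8 + 1/2*1/4 = 5/16
  d_1[S3] = 1/6*1/8 + 1/6*3/8 + 1/6*1/2 + 1/2*3/8 = 17/48
d_1 = (S0=3/16, S1=7/48, S2=5/16, S3=17/48)
  d_2[S0] = 3/16*1/8 + 7/48*1/8 + 5/16*1/8 + 17/48*1/4 = 65/384
  d_2[S1] = 3/16*1/8 + 7/48*1/8 + 5/16*1/4 + 17/48*1/8 = 21/128
  d_2[S2] = 3/16*5/8 + 7/48*3/8 + 5/16*1/8 + 17/48*1/4 = 115/384
  d_2[S3] = 3/16*1/8 + 7/48*3/8 + 5/16*1/2 + 17/48*3/8 = 47/128
d_2 = (S0=65/384, S1=21/128, S2=115/384, S3=47/128)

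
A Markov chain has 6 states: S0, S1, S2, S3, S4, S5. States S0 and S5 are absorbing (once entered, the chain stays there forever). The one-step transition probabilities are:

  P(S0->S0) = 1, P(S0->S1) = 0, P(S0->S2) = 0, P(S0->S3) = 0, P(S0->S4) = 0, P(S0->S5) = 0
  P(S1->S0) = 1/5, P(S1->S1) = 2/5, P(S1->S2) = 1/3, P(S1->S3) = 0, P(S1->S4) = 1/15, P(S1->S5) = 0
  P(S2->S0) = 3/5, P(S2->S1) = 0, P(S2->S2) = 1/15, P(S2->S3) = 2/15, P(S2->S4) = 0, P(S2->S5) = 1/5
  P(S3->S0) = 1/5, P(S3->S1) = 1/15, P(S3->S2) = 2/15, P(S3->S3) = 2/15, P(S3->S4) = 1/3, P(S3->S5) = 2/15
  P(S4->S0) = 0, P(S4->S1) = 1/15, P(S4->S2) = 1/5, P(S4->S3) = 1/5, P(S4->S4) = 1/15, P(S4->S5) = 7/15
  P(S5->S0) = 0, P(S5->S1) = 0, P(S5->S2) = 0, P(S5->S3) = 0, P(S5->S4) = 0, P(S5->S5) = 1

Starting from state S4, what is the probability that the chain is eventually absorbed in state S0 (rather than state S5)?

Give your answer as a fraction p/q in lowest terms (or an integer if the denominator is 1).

Answer: 6369/19852

Derivation:
Let a_i = P(absorbed in S0 | start in state i).
Boundary conditions: a_S0 = 1, a_S5 = 0.
For each transient state i, a_i = sum_j P(i->j) * a_j:
  a_S1 = 1/5*a_S0 + 2/5*a_S1 + 1/3*a_S2 + 0*a_S3 + 1/15*a_S4 + 0*a_S5
  a_S2 = 3/5*a_S0 + 0*a_S1 + 1/15*a_S2 + 2/15*a_S3 + 0*a_S4 + 1/5*a_S5
  a_S3 = 1/5*a_S0 + 1/15*a_S1 + 2/15*a_S2 + 2/15*a_S3 + 1/3*a_S4 + 2/15*a_S5
  a_S4 = 0*a_S0 + 1/15*a_S1 + 1/5*a_S2 + 1/5*a_S3 + 1/15*a_S4 + 7/15*a_S5

Substituting a_S0 = 1 and a_S5 = 0, rearrange to (I - Q) a = r where r[i] = P(i -> S0):
  [3/5, -1/3, 0, -1/15] . (a_S1, a_S2, a_S3, a_S4) = 1/5
  [0, 14/15, -2/15, 0] . (a_S1, a_S2, a_S3, a_S4) = 3/5
  [-1/15, -2/15, 13/15, -1/3] . (a_S1, a_S2, a_S3, a_S4) = 1/5
  [-1/15, -1/5, -1/5, 14/15] . (a_S1, a_S2, a_S3, a_S4) = 0

Solving yields:
  a_S1 = 3810/4963
  a_S2 = 14247/19852
  a_S3 = 1485/2836
  a_S4 = 6369/19852

Starting state is S4, so the absorption probability is a_S4 = 6369/19852.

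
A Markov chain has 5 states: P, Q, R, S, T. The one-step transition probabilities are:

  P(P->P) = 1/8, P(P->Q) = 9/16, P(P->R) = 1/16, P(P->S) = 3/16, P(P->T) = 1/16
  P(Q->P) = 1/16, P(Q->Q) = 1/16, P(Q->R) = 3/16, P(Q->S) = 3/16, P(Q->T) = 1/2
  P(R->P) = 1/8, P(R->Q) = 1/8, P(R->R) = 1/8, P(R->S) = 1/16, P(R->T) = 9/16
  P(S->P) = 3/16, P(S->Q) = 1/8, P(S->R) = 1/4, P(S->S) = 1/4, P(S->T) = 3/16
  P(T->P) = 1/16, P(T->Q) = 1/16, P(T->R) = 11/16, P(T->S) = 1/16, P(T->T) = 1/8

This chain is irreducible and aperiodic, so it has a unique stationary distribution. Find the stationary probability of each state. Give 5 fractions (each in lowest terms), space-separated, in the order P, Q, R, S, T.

Answer: 43/416 353/2496 401/1248 11/96 797/2496

Derivation:
The stationary distribution satisfies pi = pi * P, i.e.:
  pi_P = 1/8*pi_P + 1/16*pi_Q + 1/8*pi_R + 3/16*pi_S + 1/16*pi_T
  pi_Q = 9/16*pi_P + 1/16*pi_Q + 1/8*pi_R + 1/8*pi_S + 1/16*pi_T
  pi_R = 1/16*pi_P + 3/16*pi_Q + 1/8*pi_R + 1/4*pi_S + 11/16*pi_T
  pi_S = 3/16*pi_P + 3/16*pi_Q + 1/16*pi_R + 1/4*pi_S + 1/16*pi_T
  pi_T = 1/16*pi_P + 1/2*pi_Q + 9/16*pi_R + 3/16*pi_S + 1/8*pi_T
with normalization: pi_P + pi_Q + pi_R + pi_S + pi_T = 1.

Using the first 4 balance equations plus normalization, the linear system A*pi = b is:
  [-7/8, 1/16, 1/8, 3/16, 1/16] . pi = 0
  [9/16, -15/16, 1/8, 1/8, 1/16] . pi = 0
  [1/16, 3/16, -7/8, 1/4, 11/16] . pi = 0
  [3/16, 3/16, 1/16, -3/4, 1/16] . pi = 0
  [1, 1, 1, 1, 1] . pi = 1

Solving yields:
  pi_P = 43/416
  pi_Q = 353/2496
  pi_R = 401/1248
  pi_S = 11/96
  pi_T = 797/2496

Verification (pi * P):
  43/416*1/8 + 353/2496*1/16 + 401/1248*1/8 + 11/96*3/16 + 797/2496*1/16 = 43/416 = pi_P  (ok)
  43/416*9/16 + 353/2496*1/16 + 401/1248*1/8 + 11/96*1/8 + 797/2496*1/16 = 353/2496 = pi_Q  (ok)
  43/416*1/16 + 353/2496*3/16 + 401/1248*1/8 + 11/96*1/4 + 797/2496*11/16 = 401/1248 = pi_R  (ok)
  43/416*3/16 + 353/2496*3/16 + 401/1248*1/16 + 11/96*1/4 + 797/2496*1/16 = 11/96 = pi_S  (ok)
  43/416*1/16 + 353/2496*1/2 + 401/1248*9/16 + 11/96*3/16 + 797/2496*1/8 = 797/2496 = pi_T  (ok)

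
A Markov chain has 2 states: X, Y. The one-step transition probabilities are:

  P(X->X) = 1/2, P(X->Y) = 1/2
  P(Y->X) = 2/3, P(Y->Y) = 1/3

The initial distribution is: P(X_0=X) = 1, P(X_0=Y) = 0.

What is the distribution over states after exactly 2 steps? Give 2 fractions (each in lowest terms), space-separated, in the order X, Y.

Propagating the distribution step by step (d_{t+1} = d_t * P):
d_0 = (X=1, Y=0)
  d_1[X] = 1*1/2 + 0*2/3 = 1/2
  d_1[Y] = 1*1/2 + 0*1/3 = 1/2
d_1 = (X=1/2, Y=1/2)
  d_2[X] = 1/2*1/2 + 1/2*2/3 = 7/12
  d_2[Y] = 1/2*1/2 + 1/2*1/3 = 5/12
d_2 = (X=7/12, Y=5/12)

Answer: 7/12 5/12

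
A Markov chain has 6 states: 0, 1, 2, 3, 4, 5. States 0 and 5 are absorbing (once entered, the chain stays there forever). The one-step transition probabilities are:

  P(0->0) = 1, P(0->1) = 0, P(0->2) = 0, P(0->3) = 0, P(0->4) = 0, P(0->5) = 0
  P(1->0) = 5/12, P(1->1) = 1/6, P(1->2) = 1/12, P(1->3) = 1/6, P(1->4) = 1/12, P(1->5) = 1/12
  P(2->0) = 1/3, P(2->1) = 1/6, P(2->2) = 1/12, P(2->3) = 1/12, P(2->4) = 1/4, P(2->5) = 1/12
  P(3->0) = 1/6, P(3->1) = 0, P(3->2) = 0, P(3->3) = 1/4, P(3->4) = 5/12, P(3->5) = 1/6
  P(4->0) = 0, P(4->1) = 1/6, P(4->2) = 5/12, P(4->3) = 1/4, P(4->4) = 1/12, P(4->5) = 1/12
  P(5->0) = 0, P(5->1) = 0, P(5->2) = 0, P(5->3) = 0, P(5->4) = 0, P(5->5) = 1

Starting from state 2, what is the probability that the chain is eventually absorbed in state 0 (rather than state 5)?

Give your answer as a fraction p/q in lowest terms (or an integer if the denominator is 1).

Let a_i = P(absorbed in 0 | start in state i).
Boundary conditions: a_0 = 1, a_5 = 0.
For each transient state i, a_i = sum_j P(i->j) * a_j:
  a_1 = 5/12*a_0 + 1/6*a_1 + 1/12*a_2 + 1/6*a_3 + 1/12*a_4 + 1/12*a_5
  a_2 = 1/3*a_0 + 1/6*a_1 + 1/12*a_2 + 1/12*a_3 + 1/4*a_4 + 1/12*a_5
  a_3 = 1/6*a_0 + 0*a_1 + 0*a_2 + 1/4*a_3 + 5/12*a_4 + 1/6*a_5
  a_4 = 0*a_0 + 1/6*a_1 + 5/12*a_2 + 1/4*a_3 + 1/12*a_4 + 1/12*a_5

Substituting a_0 = 1 and a_5 = 0, rearrange to (I - Q) a = r where r[i] = P(i -> 0):
  [5/6, -1/12, -1/6, -1/12] . (a_1, a_2, a_3, a_4) = 5/12
  [-1/6, 11/12, -1/12, -1/4] . (a_1, a_2, a_3, a_4) = 1/3
  [0, 0, 3/4, -5/12] . (a_1, a_2, a_3, a_4) = 1/6
  [-1/6, -5/12, -1/4, 11/12] . (a_1, a_2, a_3, a_4) = 0

Solving yields:
  a_1 = 1269/1700
  a_2 = 611/850
  a_3 = 48/85
  a_4 = 262/425

Starting state is 2, so the absorption probability is a_2 = 611/850.

Answer: 611/850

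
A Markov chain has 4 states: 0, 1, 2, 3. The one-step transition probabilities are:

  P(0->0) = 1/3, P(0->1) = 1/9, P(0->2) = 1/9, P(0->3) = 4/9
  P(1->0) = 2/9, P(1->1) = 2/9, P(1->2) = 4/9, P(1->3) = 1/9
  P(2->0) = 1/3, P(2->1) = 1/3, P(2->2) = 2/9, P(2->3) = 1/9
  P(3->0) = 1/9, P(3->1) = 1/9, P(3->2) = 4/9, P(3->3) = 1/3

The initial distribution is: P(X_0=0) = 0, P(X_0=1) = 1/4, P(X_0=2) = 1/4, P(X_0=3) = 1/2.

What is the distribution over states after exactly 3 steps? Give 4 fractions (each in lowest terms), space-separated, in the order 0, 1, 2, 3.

Propagating the distribution step by step (d_{t+1} = d_t * P):
d_0 = (0=0, 1=1/4, 2=1/4, 3=1/2)
  d_1[0] = 0*1/3 + 1/4*2/9 + 1/4*1/3 + 1/2*1/9 = 7/36
  d_1[1] = 0*1/9 + 1/4*2/9 + 1/4*1/3 + 1/2*1/9 = 7/36
  d_1[2] = 0*1/9 + 1/4*4/9 + 1/4*2/9 + 1/2*4/9 = 7/18
  d_1[3] = 0*4/9 + 1/4*1/9 + 1/4*1/9 + 1/2*1/3 = 2/9
d_1 = (0=7/36, 1=7/36, 2=7/18, 3=2/9)
  d_2[0] = 7/36*1/3 + 7/36*2/9 + 7/18*1/3 + 2/9*1/9 = 85/324
  d_2[1] = 7/36*1/9 + 7/36*2/9 + 7/18*1/3 + 2/9*1/9 = 71/324
  d_2[2] = 7/36*1/9 + 7/36*4/9 + 7/18*2/9 + 2/9*4/9 = 95/324
  d_2[3] = 7/36*4/9 + 7/36*1/9 + 7/18*1/9 + 2/9*1/3 = 73/324
d_2 = (0=85/324, 1=71/324, 2=95/324, 3=73/324)
  d_3[0] = 85/324*1/3 + 71/324*2/9 + 95/324*1/3 + 73/324*1/9 = 755/2916
  d_3[1] = 85/324*1/9 + 71/324*2/9 + 95/324*1/3 + 73/324*1/9 = 65/324
  d_3[2] = 85/324*1/9 + 71/324*4/9 + 95/324*2/9 + 73/324*4/9 = 851/2916
  d_3[3] = 85/324*4/9 + 71/324*1/9 + 95/324*1/9 + 73/324*1/3 = 725/2916
d_3 = (0=755/2916, 1=65/324, 2=851/2916, 3=725/2916)

Answer: 755/2916 65/324 851/2916 725/2916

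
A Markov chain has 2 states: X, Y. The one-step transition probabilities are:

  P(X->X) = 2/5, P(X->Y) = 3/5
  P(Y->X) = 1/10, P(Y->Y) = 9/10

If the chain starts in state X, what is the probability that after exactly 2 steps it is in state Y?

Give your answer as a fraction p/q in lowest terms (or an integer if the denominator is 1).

Answer: 39/50

Derivation:
Computing P^2 by repeated multiplication:
P^1 =
  X: [2/5, 3/5]
  Y: [1/10, 9/10]
P^2 =
  X: [11/50, 39/50]
  Y: [13/100, 87/100]

(P^2)[X -> Y] = 39/50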